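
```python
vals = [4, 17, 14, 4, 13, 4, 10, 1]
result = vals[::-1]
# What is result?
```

vals has length 8. The slice vals[::-1] selects indices [7, 6, 5, 4, 3, 2, 1, 0] (7->1, 6->10, 5->4, 4->13, 3->4, 2->14, 1->17, 0->4), giving [1, 10, 4, 13, 4, 14, 17, 4].

[1, 10, 4, 13, 4, 14, 17, 4]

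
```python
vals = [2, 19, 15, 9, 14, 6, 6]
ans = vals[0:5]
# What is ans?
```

vals has length 7. The slice vals[0:5] selects indices [0, 1, 2, 3, 4] (0->2, 1->19, 2->15, 3->9, 4->14), giving [2, 19, 15, 9, 14].

[2, 19, 15, 9, 14]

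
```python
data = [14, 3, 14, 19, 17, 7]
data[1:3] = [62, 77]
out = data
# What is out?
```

data starts as [14, 3, 14, 19, 17, 7] (length 6). The slice data[1:3] covers indices [1, 2] with values [3, 14]. Replacing that slice with [62, 77] (same length) produces [14, 62, 77, 19, 17, 7].

[14, 62, 77, 19, 17, 7]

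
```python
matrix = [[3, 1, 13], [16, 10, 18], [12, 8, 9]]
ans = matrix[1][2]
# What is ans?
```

matrix[1] = [16, 10, 18]. Taking column 2 of that row yields 18.

18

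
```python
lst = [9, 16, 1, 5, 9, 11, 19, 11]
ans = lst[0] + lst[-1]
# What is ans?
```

lst has length 8. lst[0] = 9.
lst has length 8. Negative index -1 maps to positive index 8 + (-1) = 7. lst[7] = 11.
Sum: 9 + 11 = 20.

20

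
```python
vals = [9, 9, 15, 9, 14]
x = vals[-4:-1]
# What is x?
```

vals has length 5. The slice vals[-4:-1] selects indices [1, 2, 3] (1->9, 2->15, 3->9), giving [9, 15, 9].

[9, 15, 9]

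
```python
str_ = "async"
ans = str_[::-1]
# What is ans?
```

str_ has length 5. The slice str_[::-1] selects indices [4, 3, 2, 1, 0] (4->'c', 3->'n', 2->'y', 1->'s', 0->'a'), giving 'cnysa'.

'cnysa'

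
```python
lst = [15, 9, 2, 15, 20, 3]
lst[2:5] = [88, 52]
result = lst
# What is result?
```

lst starts as [15, 9, 2, 15, 20, 3] (length 6). The slice lst[2:5] covers indices [2, 3, 4] with values [2, 15, 20]. Replacing that slice with [88, 52] (different length) produces [15, 9, 88, 52, 3].

[15, 9, 88, 52, 3]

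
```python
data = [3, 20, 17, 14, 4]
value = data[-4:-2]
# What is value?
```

data has length 5. The slice data[-4:-2] selects indices [1, 2] (1->20, 2->17), giving [20, 17].

[20, 17]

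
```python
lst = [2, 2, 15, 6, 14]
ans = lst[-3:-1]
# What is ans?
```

lst has length 5. The slice lst[-3:-1] selects indices [2, 3] (2->15, 3->6), giving [15, 6].

[15, 6]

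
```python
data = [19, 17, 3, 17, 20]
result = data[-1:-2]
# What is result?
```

data has length 5. The slice data[-1:-2] resolves to an empty index range, so the result is [].

[]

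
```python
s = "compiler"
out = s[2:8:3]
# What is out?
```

s has length 8. The slice s[2:8:3] selects indices [2, 5] (2->'m', 5->'l'), giving 'ml'.

'ml'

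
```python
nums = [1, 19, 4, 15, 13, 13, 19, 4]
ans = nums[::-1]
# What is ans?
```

nums has length 8. The slice nums[::-1] selects indices [7, 6, 5, 4, 3, 2, 1, 0] (7->4, 6->19, 5->13, 4->13, 3->15, 2->4, 1->19, 0->1), giving [4, 19, 13, 13, 15, 4, 19, 1].

[4, 19, 13, 13, 15, 4, 19, 1]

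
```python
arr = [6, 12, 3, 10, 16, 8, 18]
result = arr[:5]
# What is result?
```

arr has length 7. The slice arr[:5] selects indices [0, 1, 2, 3, 4] (0->6, 1->12, 2->3, 3->10, 4->16), giving [6, 12, 3, 10, 16].

[6, 12, 3, 10, 16]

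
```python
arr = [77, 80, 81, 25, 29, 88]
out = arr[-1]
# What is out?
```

arr has length 6. Negative index -1 maps to positive index 6 + (-1) = 5. arr[5] = 88.

88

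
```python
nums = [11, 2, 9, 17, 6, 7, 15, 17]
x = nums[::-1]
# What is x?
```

nums has length 8. The slice nums[::-1] selects indices [7, 6, 5, 4, 3, 2, 1, 0] (7->17, 6->15, 5->7, 4->6, 3->17, 2->9, 1->2, 0->11), giving [17, 15, 7, 6, 17, 9, 2, 11].

[17, 15, 7, 6, 17, 9, 2, 11]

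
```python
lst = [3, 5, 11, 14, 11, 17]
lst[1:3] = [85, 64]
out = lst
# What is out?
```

lst starts as [3, 5, 11, 14, 11, 17] (length 6). The slice lst[1:3] covers indices [1, 2] with values [5, 11]. Replacing that slice with [85, 64] (same length) produces [3, 85, 64, 14, 11, 17].

[3, 85, 64, 14, 11, 17]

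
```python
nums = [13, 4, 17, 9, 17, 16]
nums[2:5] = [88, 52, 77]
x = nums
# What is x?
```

nums starts as [13, 4, 17, 9, 17, 16] (length 6). The slice nums[2:5] covers indices [2, 3, 4] with values [17, 9, 17]. Replacing that slice with [88, 52, 77] (same length) produces [13, 4, 88, 52, 77, 16].

[13, 4, 88, 52, 77, 16]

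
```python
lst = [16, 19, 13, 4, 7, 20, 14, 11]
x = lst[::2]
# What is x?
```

lst has length 8. The slice lst[::2] selects indices [0, 2, 4, 6] (0->16, 2->13, 4->7, 6->14), giving [16, 13, 7, 14].

[16, 13, 7, 14]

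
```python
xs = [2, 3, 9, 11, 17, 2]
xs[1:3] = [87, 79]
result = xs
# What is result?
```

xs starts as [2, 3, 9, 11, 17, 2] (length 6). The slice xs[1:3] covers indices [1, 2] with values [3, 9]. Replacing that slice with [87, 79] (same length) produces [2, 87, 79, 11, 17, 2].

[2, 87, 79, 11, 17, 2]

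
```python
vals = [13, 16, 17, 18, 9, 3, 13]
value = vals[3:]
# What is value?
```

vals has length 7. The slice vals[3:] selects indices [3, 4, 5, 6] (3->18, 4->9, 5->3, 6->13), giving [18, 9, 3, 13].

[18, 9, 3, 13]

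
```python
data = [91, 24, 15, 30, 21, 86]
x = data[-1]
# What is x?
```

data has length 6. Negative index -1 maps to positive index 6 + (-1) = 5. data[5] = 86.

86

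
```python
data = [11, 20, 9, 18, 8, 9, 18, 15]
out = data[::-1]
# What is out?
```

data has length 8. The slice data[::-1] selects indices [7, 6, 5, 4, 3, 2, 1, 0] (7->15, 6->18, 5->9, 4->8, 3->18, 2->9, 1->20, 0->11), giving [15, 18, 9, 8, 18, 9, 20, 11].

[15, 18, 9, 8, 18, 9, 20, 11]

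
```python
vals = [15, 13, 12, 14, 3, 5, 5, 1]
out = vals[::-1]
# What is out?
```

vals has length 8. The slice vals[::-1] selects indices [7, 6, 5, 4, 3, 2, 1, 0] (7->1, 6->5, 5->5, 4->3, 3->14, 2->12, 1->13, 0->15), giving [1, 5, 5, 3, 14, 12, 13, 15].

[1, 5, 5, 3, 14, 12, 13, 15]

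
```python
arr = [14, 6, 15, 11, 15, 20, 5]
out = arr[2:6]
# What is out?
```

arr has length 7. The slice arr[2:6] selects indices [2, 3, 4, 5] (2->15, 3->11, 4->15, 5->20), giving [15, 11, 15, 20].

[15, 11, 15, 20]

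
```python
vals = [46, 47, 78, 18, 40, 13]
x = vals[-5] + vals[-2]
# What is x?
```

vals has length 6. Negative index -5 maps to positive index 6 + (-5) = 1. vals[1] = 47.
vals has length 6. Negative index -2 maps to positive index 6 + (-2) = 4. vals[4] = 40.
Sum: 47 + 40 = 87.

87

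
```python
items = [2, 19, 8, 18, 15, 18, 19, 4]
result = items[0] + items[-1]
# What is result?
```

items has length 8. items[0] = 2.
items has length 8. Negative index -1 maps to positive index 8 + (-1) = 7. items[7] = 4.
Sum: 2 + 4 = 6.

6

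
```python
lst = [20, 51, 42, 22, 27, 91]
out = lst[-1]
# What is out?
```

lst has length 6. Negative index -1 maps to positive index 6 + (-1) = 5. lst[5] = 91.

91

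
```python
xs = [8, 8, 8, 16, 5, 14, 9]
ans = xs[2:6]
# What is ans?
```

xs has length 7. The slice xs[2:6] selects indices [2, 3, 4, 5] (2->8, 3->16, 4->5, 5->14), giving [8, 16, 5, 14].

[8, 16, 5, 14]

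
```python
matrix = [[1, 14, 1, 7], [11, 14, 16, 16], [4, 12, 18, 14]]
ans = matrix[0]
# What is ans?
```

matrix has 3 rows. Row 0 is [1, 14, 1, 7].

[1, 14, 1, 7]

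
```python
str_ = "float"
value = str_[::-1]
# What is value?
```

str_ has length 5. The slice str_[::-1] selects indices [4, 3, 2, 1, 0] (4->'t', 3->'a', 2->'o', 1->'l', 0->'f'), giving 'taolf'.

'taolf'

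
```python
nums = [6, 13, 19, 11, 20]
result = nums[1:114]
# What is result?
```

nums has length 5. The slice nums[1:114] selects indices [1, 2, 3, 4] (1->13, 2->19, 3->11, 4->20), giving [13, 19, 11, 20].

[13, 19, 11, 20]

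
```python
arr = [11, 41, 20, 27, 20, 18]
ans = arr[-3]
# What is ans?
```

arr has length 6. Negative index -3 maps to positive index 6 + (-3) = 3. arr[3] = 27.

27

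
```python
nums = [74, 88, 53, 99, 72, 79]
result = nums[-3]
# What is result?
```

nums has length 6. Negative index -3 maps to positive index 6 + (-3) = 3. nums[3] = 99.

99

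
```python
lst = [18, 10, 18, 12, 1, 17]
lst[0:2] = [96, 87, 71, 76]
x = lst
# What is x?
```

lst starts as [18, 10, 18, 12, 1, 17] (length 6). The slice lst[0:2] covers indices [0, 1] with values [18, 10]. Replacing that slice with [96, 87, 71, 76] (different length) produces [96, 87, 71, 76, 18, 12, 1, 17].

[96, 87, 71, 76, 18, 12, 1, 17]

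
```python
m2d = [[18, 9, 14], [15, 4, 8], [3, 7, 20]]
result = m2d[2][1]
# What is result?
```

m2d[2] = [3, 7, 20]. Taking column 1 of that row yields 7.

7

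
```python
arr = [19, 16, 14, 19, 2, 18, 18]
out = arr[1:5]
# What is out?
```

arr has length 7. The slice arr[1:5] selects indices [1, 2, 3, 4] (1->16, 2->14, 3->19, 4->2), giving [16, 14, 19, 2].

[16, 14, 19, 2]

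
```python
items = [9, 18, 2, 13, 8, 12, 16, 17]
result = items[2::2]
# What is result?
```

items has length 8. The slice items[2::2] selects indices [2, 4, 6] (2->2, 4->8, 6->16), giving [2, 8, 16].

[2, 8, 16]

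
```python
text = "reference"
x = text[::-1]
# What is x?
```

text has length 9. The slice text[::-1] selects indices [8, 7, 6, 5, 4, 3, 2, 1, 0] (8->'e', 7->'c', 6->'n', 5->'e', 4->'r', 3->'e', 2->'f', 1->'e', 0->'r'), giving 'ecnerefer'.

'ecnerefer'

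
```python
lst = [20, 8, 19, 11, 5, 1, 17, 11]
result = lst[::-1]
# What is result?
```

lst has length 8. The slice lst[::-1] selects indices [7, 6, 5, 4, 3, 2, 1, 0] (7->11, 6->17, 5->1, 4->5, 3->11, 2->19, 1->8, 0->20), giving [11, 17, 1, 5, 11, 19, 8, 20].

[11, 17, 1, 5, 11, 19, 8, 20]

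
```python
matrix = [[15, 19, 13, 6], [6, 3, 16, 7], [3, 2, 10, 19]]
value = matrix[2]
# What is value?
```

matrix has 3 rows. Row 2 is [3, 2, 10, 19].

[3, 2, 10, 19]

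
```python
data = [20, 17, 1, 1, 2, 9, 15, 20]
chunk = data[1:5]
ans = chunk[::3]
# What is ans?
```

data has length 8. The slice data[1:5] selects indices [1, 2, 3, 4] (1->17, 2->1, 3->1, 4->2), giving [17, 1, 1, 2]. So chunk = [17, 1, 1, 2]. chunk has length 4. The slice chunk[::3] selects indices [0, 3] (0->17, 3->2), giving [17, 2].

[17, 2]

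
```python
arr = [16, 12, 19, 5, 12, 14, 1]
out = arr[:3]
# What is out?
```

arr has length 7. The slice arr[:3] selects indices [0, 1, 2] (0->16, 1->12, 2->19), giving [16, 12, 19].

[16, 12, 19]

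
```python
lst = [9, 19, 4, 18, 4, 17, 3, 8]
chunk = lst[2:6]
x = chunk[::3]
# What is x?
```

lst has length 8. The slice lst[2:6] selects indices [2, 3, 4, 5] (2->4, 3->18, 4->4, 5->17), giving [4, 18, 4, 17]. So chunk = [4, 18, 4, 17]. chunk has length 4. The slice chunk[::3] selects indices [0, 3] (0->4, 3->17), giving [4, 17].

[4, 17]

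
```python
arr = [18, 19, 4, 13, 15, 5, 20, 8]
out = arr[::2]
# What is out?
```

arr has length 8. The slice arr[::2] selects indices [0, 2, 4, 6] (0->18, 2->4, 4->15, 6->20), giving [18, 4, 15, 20].

[18, 4, 15, 20]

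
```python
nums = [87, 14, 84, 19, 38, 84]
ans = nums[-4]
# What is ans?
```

nums has length 6. Negative index -4 maps to positive index 6 + (-4) = 2. nums[2] = 84.

84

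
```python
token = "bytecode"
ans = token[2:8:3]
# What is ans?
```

token has length 8. The slice token[2:8:3] selects indices [2, 5] (2->'t', 5->'o'), giving 'to'.

'to'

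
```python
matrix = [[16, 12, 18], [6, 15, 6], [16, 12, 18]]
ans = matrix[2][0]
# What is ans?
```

matrix[2] = [16, 12, 18]. Taking column 0 of that row yields 16.

16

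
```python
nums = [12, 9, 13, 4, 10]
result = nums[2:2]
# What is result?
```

nums has length 5. The slice nums[2:2] resolves to an empty index range, so the result is [].

[]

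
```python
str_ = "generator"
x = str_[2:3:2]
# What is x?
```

str_ has length 9. The slice str_[2:3:2] selects indices [2] (2->'n'), giving 'n'.

'n'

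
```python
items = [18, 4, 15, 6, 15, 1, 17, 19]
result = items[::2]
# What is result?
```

items has length 8. The slice items[::2] selects indices [0, 2, 4, 6] (0->18, 2->15, 4->15, 6->17), giving [18, 15, 15, 17].

[18, 15, 15, 17]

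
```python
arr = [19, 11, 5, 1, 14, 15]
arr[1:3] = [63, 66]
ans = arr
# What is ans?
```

arr starts as [19, 11, 5, 1, 14, 15] (length 6). The slice arr[1:3] covers indices [1, 2] with values [11, 5]. Replacing that slice with [63, 66] (same length) produces [19, 63, 66, 1, 14, 15].

[19, 63, 66, 1, 14, 15]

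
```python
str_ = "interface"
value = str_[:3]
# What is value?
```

str_ has length 9. The slice str_[:3] selects indices [0, 1, 2] (0->'i', 1->'n', 2->'t'), giving 'int'.

'int'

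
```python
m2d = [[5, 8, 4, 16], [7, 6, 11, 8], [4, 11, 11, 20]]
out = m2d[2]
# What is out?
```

m2d has 3 rows. Row 2 is [4, 11, 11, 20].

[4, 11, 11, 20]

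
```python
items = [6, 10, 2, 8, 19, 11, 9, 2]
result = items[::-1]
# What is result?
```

items has length 8. The slice items[::-1] selects indices [7, 6, 5, 4, 3, 2, 1, 0] (7->2, 6->9, 5->11, 4->19, 3->8, 2->2, 1->10, 0->6), giving [2, 9, 11, 19, 8, 2, 10, 6].

[2, 9, 11, 19, 8, 2, 10, 6]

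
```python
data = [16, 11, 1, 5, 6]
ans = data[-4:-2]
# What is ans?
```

data has length 5. The slice data[-4:-2] selects indices [1, 2] (1->11, 2->1), giving [11, 1].

[11, 1]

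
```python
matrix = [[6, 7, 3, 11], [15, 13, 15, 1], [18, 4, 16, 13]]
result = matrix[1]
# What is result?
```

matrix has 3 rows. Row 1 is [15, 13, 15, 1].

[15, 13, 15, 1]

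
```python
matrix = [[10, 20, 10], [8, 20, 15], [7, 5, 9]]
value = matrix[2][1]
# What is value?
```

matrix[2] = [7, 5, 9]. Taking column 1 of that row yields 5.

5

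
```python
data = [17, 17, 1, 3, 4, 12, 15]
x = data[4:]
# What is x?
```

data has length 7. The slice data[4:] selects indices [4, 5, 6] (4->4, 5->12, 6->15), giving [4, 12, 15].

[4, 12, 15]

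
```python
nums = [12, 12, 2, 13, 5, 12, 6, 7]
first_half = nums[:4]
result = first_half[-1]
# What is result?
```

nums has length 8. The slice nums[:4] selects indices [0, 1, 2, 3] (0->12, 1->12, 2->2, 3->13), giving [12, 12, 2, 13]. So first_half = [12, 12, 2, 13]. Then first_half[-1] = 13.

13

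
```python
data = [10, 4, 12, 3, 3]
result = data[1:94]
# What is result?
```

data has length 5. The slice data[1:94] selects indices [1, 2, 3, 4] (1->4, 2->12, 3->3, 4->3), giving [4, 12, 3, 3].

[4, 12, 3, 3]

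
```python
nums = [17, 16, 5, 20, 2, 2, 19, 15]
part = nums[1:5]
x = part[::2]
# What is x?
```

nums has length 8. The slice nums[1:5] selects indices [1, 2, 3, 4] (1->16, 2->5, 3->20, 4->2), giving [16, 5, 20, 2]. So part = [16, 5, 20, 2]. part has length 4. The slice part[::2] selects indices [0, 2] (0->16, 2->20), giving [16, 20].

[16, 20]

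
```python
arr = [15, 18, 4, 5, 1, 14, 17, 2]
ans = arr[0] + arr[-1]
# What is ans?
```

arr has length 8. arr[0] = 15.
arr has length 8. Negative index -1 maps to positive index 8 + (-1) = 7. arr[7] = 2.
Sum: 15 + 2 = 17.

17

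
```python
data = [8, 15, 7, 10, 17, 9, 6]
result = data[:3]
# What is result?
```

data has length 7. The slice data[:3] selects indices [0, 1, 2] (0->8, 1->15, 2->7), giving [8, 15, 7].

[8, 15, 7]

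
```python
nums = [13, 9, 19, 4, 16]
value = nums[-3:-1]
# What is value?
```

nums has length 5. The slice nums[-3:-1] selects indices [2, 3] (2->19, 3->4), giving [19, 4].

[19, 4]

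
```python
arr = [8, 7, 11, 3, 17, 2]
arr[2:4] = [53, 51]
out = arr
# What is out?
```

arr starts as [8, 7, 11, 3, 17, 2] (length 6). The slice arr[2:4] covers indices [2, 3] with values [11, 3]. Replacing that slice with [53, 51] (same length) produces [8, 7, 53, 51, 17, 2].

[8, 7, 53, 51, 17, 2]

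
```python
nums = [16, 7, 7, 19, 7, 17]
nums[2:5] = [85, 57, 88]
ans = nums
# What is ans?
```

nums starts as [16, 7, 7, 19, 7, 17] (length 6). The slice nums[2:5] covers indices [2, 3, 4] with values [7, 19, 7]. Replacing that slice with [85, 57, 88] (same length) produces [16, 7, 85, 57, 88, 17].

[16, 7, 85, 57, 88, 17]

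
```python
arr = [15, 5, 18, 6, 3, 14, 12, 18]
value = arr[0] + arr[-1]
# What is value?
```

arr has length 8. arr[0] = 15.
arr has length 8. Negative index -1 maps to positive index 8 + (-1) = 7. arr[7] = 18.
Sum: 15 + 18 = 33.

33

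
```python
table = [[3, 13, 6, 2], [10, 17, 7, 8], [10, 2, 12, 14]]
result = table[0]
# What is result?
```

table has 3 rows. Row 0 is [3, 13, 6, 2].

[3, 13, 6, 2]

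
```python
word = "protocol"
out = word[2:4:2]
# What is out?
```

word has length 8. The slice word[2:4:2] selects indices [2] (2->'o'), giving 'o'.

'o'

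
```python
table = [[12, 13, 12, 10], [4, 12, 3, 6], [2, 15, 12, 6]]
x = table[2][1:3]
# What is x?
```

table[2] = [2, 15, 12, 6]. table[2] has length 4. The slice table[2][1:3] selects indices [1, 2] (1->15, 2->12), giving [15, 12].

[15, 12]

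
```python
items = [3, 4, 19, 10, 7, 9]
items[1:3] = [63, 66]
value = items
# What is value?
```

items starts as [3, 4, 19, 10, 7, 9] (length 6). The slice items[1:3] covers indices [1, 2] with values [4, 19]. Replacing that slice with [63, 66] (same length) produces [3, 63, 66, 10, 7, 9].

[3, 63, 66, 10, 7, 9]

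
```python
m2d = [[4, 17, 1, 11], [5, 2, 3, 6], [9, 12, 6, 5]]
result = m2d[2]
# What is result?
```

m2d has 3 rows. Row 2 is [9, 12, 6, 5].

[9, 12, 6, 5]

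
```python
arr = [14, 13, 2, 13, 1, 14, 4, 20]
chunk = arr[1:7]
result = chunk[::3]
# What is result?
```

arr has length 8. The slice arr[1:7] selects indices [1, 2, 3, 4, 5, 6] (1->13, 2->2, 3->13, 4->1, 5->14, 6->4), giving [13, 2, 13, 1, 14, 4]. So chunk = [13, 2, 13, 1, 14, 4]. chunk has length 6. The slice chunk[::3] selects indices [0, 3] (0->13, 3->1), giving [13, 1].

[13, 1]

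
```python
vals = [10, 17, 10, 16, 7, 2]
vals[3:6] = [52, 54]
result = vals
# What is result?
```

vals starts as [10, 17, 10, 16, 7, 2] (length 6). The slice vals[3:6] covers indices [3, 4, 5] with values [16, 7, 2]. Replacing that slice with [52, 54] (different length) produces [10, 17, 10, 52, 54].

[10, 17, 10, 52, 54]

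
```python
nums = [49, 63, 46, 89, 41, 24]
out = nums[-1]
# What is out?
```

nums has length 6. Negative index -1 maps to positive index 6 + (-1) = 5. nums[5] = 24.

24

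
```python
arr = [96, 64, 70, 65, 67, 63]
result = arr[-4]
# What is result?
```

arr has length 6. Negative index -4 maps to positive index 6 + (-4) = 2. arr[2] = 70.

70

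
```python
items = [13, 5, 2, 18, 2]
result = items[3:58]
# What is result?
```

items has length 5. The slice items[3:58] selects indices [3, 4] (3->18, 4->2), giving [18, 2].

[18, 2]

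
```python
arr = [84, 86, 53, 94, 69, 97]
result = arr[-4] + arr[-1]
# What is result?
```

arr has length 6. Negative index -4 maps to positive index 6 + (-4) = 2. arr[2] = 53.
arr has length 6. Negative index -1 maps to positive index 6 + (-1) = 5. arr[5] = 97.
Sum: 53 + 97 = 150.

150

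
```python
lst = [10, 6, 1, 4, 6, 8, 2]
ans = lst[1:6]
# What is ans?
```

lst has length 7. The slice lst[1:6] selects indices [1, 2, 3, 4, 5] (1->6, 2->1, 3->4, 4->6, 5->8), giving [6, 1, 4, 6, 8].

[6, 1, 4, 6, 8]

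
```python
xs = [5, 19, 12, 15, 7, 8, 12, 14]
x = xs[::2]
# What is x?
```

xs has length 8. The slice xs[::2] selects indices [0, 2, 4, 6] (0->5, 2->12, 4->7, 6->12), giving [5, 12, 7, 12].

[5, 12, 7, 12]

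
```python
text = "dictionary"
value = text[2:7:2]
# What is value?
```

text has length 10. The slice text[2:7:2] selects indices [2, 4, 6] (2->'c', 4->'i', 6->'n'), giving 'cin'.

'cin'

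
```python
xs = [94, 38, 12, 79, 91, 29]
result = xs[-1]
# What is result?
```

xs has length 6. Negative index -1 maps to positive index 6 + (-1) = 5. xs[5] = 29.

29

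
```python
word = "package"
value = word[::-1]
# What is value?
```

word has length 7. The slice word[::-1] selects indices [6, 5, 4, 3, 2, 1, 0] (6->'e', 5->'g', 4->'a', 3->'k', 2->'c', 1->'a', 0->'p'), giving 'egakcap'.

'egakcap'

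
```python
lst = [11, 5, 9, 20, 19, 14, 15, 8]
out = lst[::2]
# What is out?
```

lst has length 8. The slice lst[::2] selects indices [0, 2, 4, 6] (0->11, 2->9, 4->19, 6->15), giving [11, 9, 19, 15].

[11, 9, 19, 15]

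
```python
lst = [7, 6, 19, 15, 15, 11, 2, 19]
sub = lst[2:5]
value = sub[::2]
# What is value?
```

lst has length 8. The slice lst[2:5] selects indices [2, 3, 4] (2->19, 3->15, 4->15), giving [19, 15, 15]. So sub = [19, 15, 15]. sub has length 3. The slice sub[::2] selects indices [0, 2] (0->19, 2->15), giving [19, 15].

[19, 15]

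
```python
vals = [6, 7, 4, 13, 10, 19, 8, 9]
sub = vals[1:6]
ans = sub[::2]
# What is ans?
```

vals has length 8. The slice vals[1:6] selects indices [1, 2, 3, 4, 5] (1->7, 2->4, 3->13, 4->10, 5->19), giving [7, 4, 13, 10, 19]. So sub = [7, 4, 13, 10, 19]. sub has length 5. The slice sub[::2] selects indices [0, 2, 4] (0->7, 2->13, 4->19), giving [7, 13, 19].

[7, 13, 19]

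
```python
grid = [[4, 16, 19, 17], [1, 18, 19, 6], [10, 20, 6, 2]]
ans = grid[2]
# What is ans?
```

grid has 3 rows. Row 2 is [10, 20, 6, 2].

[10, 20, 6, 2]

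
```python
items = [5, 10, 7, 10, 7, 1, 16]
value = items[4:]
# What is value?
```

items has length 7. The slice items[4:] selects indices [4, 5, 6] (4->7, 5->1, 6->16), giving [7, 1, 16].

[7, 1, 16]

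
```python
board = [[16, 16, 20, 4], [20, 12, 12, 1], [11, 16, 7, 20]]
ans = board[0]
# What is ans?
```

board has 3 rows. Row 0 is [16, 16, 20, 4].

[16, 16, 20, 4]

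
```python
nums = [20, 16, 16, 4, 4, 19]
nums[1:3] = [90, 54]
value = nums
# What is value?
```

nums starts as [20, 16, 16, 4, 4, 19] (length 6). The slice nums[1:3] covers indices [1, 2] with values [16, 16]. Replacing that slice with [90, 54] (same length) produces [20, 90, 54, 4, 4, 19].

[20, 90, 54, 4, 4, 19]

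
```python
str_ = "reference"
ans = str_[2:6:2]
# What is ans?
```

str_ has length 9. The slice str_[2:6:2] selects indices [2, 4] (2->'f', 4->'r'), giving 'fr'.

'fr'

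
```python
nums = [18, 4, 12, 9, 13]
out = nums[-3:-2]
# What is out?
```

nums has length 5. The slice nums[-3:-2] selects indices [2] (2->12), giving [12].

[12]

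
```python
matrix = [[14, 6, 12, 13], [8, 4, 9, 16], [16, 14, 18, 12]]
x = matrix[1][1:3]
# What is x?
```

matrix[1] = [8, 4, 9, 16]. matrix[1] has length 4. The slice matrix[1][1:3] selects indices [1, 2] (1->4, 2->9), giving [4, 9].

[4, 9]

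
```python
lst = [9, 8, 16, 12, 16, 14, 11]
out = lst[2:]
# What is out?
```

lst has length 7. The slice lst[2:] selects indices [2, 3, 4, 5, 6] (2->16, 3->12, 4->16, 5->14, 6->11), giving [16, 12, 16, 14, 11].

[16, 12, 16, 14, 11]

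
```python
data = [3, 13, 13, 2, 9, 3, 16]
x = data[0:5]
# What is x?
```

data has length 7. The slice data[0:5] selects indices [0, 1, 2, 3, 4] (0->3, 1->13, 2->13, 3->2, 4->9), giving [3, 13, 13, 2, 9].

[3, 13, 13, 2, 9]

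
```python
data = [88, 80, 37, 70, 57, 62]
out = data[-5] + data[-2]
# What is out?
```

data has length 6. Negative index -5 maps to positive index 6 + (-5) = 1. data[1] = 80.
data has length 6. Negative index -2 maps to positive index 6 + (-2) = 4. data[4] = 57.
Sum: 80 + 57 = 137.

137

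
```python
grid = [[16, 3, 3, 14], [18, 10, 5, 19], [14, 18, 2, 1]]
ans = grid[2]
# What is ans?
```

grid has 3 rows. Row 2 is [14, 18, 2, 1].

[14, 18, 2, 1]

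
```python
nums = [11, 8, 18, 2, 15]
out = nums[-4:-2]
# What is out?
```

nums has length 5. The slice nums[-4:-2] selects indices [1, 2] (1->8, 2->18), giving [8, 18].

[8, 18]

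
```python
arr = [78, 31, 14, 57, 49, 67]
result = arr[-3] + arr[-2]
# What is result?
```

arr has length 6. Negative index -3 maps to positive index 6 + (-3) = 3. arr[3] = 57.
arr has length 6. Negative index -2 maps to positive index 6 + (-2) = 4. arr[4] = 49.
Sum: 57 + 49 = 106.

106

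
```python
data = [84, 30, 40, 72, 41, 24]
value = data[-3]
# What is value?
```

data has length 6. Negative index -3 maps to positive index 6 + (-3) = 3. data[3] = 72.

72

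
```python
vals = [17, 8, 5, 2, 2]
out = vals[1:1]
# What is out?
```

vals has length 5. The slice vals[1:1] resolves to an empty index range, so the result is [].

[]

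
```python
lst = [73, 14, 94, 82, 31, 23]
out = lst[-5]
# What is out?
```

lst has length 6. Negative index -5 maps to positive index 6 + (-5) = 1. lst[1] = 14.

14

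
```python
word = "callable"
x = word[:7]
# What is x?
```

word has length 8. The slice word[:7] selects indices [0, 1, 2, 3, 4, 5, 6] (0->'c', 1->'a', 2->'l', 3->'l', 4->'a', 5->'b', 6->'l'), giving 'callabl'.

'callabl'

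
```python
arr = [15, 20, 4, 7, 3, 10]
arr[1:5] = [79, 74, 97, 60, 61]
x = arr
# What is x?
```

arr starts as [15, 20, 4, 7, 3, 10] (length 6). The slice arr[1:5] covers indices [1, 2, 3, 4] with values [20, 4, 7, 3]. Replacing that slice with [79, 74, 97, 60, 61] (different length) produces [15, 79, 74, 97, 60, 61, 10].

[15, 79, 74, 97, 60, 61, 10]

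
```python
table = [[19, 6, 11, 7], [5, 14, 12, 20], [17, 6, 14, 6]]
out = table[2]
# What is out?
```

table has 3 rows. Row 2 is [17, 6, 14, 6].

[17, 6, 14, 6]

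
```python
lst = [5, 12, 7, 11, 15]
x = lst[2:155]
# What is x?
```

lst has length 5. The slice lst[2:155] selects indices [2, 3, 4] (2->7, 3->11, 4->15), giving [7, 11, 15].

[7, 11, 15]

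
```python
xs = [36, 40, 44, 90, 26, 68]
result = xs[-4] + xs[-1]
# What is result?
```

xs has length 6. Negative index -4 maps to positive index 6 + (-4) = 2. xs[2] = 44.
xs has length 6. Negative index -1 maps to positive index 6 + (-1) = 5. xs[5] = 68.
Sum: 44 + 68 = 112.

112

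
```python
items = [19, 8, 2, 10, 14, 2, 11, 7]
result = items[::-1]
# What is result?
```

items has length 8. The slice items[::-1] selects indices [7, 6, 5, 4, 3, 2, 1, 0] (7->7, 6->11, 5->2, 4->14, 3->10, 2->2, 1->8, 0->19), giving [7, 11, 2, 14, 10, 2, 8, 19].

[7, 11, 2, 14, 10, 2, 8, 19]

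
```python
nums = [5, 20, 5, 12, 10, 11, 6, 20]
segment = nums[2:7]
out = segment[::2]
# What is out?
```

nums has length 8. The slice nums[2:7] selects indices [2, 3, 4, 5, 6] (2->5, 3->12, 4->10, 5->11, 6->6), giving [5, 12, 10, 11, 6]. So segment = [5, 12, 10, 11, 6]. segment has length 5. The slice segment[::2] selects indices [0, 2, 4] (0->5, 2->10, 4->6), giving [5, 10, 6].

[5, 10, 6]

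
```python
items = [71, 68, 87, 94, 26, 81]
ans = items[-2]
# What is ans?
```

items has length 6. Negative index -2 maps to positive index 6 + (-2) = 4. items[4] = 26.

26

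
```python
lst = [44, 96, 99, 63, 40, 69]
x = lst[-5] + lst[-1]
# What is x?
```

lst has length 6. Negative index -5 maps to positive index 6 + (-5) = 1. lst[1] = 96.
lst has length 6. Negative index -1 maps to positive index 6 + (-1) = 5. lst[5] = 69.
Sum: 96 + 69 = 165.

165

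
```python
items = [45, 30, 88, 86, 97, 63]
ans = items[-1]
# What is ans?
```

items has length 6. Negative index -1 maps to positive index 6 + (-1) = 5. items[5] = 63.

63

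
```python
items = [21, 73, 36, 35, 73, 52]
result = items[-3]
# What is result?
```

items has length 6. Negative index -3 maps to positive index 6 + (-3) = 3. items[3] = 35.

35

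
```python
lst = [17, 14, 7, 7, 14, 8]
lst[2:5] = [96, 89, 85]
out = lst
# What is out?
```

lst starts as [17, 14, 7, 7, 14, 8] (length 6). The slice lst[2:5] covers indices [2, 3, 4] with values [7, 7, 14]. Replacing that slice with [96, 89, 85] (same length) produces [17, 14, 96, 89, 85, 8].

[17, 14, 96, 89, 85, 8]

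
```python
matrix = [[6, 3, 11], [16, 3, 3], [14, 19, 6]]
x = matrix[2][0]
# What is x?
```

matrix[2] = [14, 19, 6]. Taking column 0 of that row yields 14.

14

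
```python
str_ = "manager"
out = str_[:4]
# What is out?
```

str_ has length 7. The slice str_[:4] selects indices [0, 1, 2, 3] (0->'m', 1->'a', 2->'n', 3->'a'), giving 'mana'.

'mana'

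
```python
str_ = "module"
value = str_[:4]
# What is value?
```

str_ has length 6. The slice str_[:4] selects indices [0, 1, 2, 3] (0->'m', 1->'o', 2->'d', 3->'u'), giving 'modu'.

'modu'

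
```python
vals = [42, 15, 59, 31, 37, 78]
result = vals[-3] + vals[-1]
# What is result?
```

vals has length 6. Negative index -3 maps to positive index 6 + (-3) = 3. vals[3] = 31.
vals has length 6. Negative index -1 maps to positive index 6 + (-1) = 5. vals[5] = 78.
Sum: 31 + 78 = 109.

109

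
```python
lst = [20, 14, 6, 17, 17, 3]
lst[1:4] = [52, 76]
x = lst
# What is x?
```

lst starts as [20, 14, 6, 17, 17, 3] (length 6). The slice lst[1:4] covers indices [1, 2, 3] with values [14, 6, 17]. Replacing that slice with [52, 76] (different length) produces [20, 52, 76, 17, 3].

[20, 52, 76, 17, 3]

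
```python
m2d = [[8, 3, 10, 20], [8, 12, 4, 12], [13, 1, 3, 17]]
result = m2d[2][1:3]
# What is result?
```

m2d[2] = [13, 1, 3, 17]. m2d[2] has length 4. The slice m2d[2][1:3] selects indices [1, 2] (1->1, 2->3), giving [1, 3].

[1, 3]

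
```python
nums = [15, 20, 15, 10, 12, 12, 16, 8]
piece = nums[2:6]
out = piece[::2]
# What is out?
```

nums has length 8. The slice nums[2:6] selects indices [2, 3, 4, 5] (2->15, 3->10, 4->12, 5->12), giving [15, 10, 12, 12]. So piece = [15, 10, 12, 12]. piece has length 4. The slice piece[::2] selects indices [0, 2] (0->15, 2->12), giving [15, 12].

[15, 12]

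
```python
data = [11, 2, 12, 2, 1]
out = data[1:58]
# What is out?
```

data has length 5. The slice data[1:58] selects indices [1, 2, 3, 4] (1->2, 2->12, 3->2, 4->1), giving [2, 12, 2, 1].

[2, 12, 2, 1]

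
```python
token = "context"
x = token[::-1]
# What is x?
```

token has length 7. The slice token[::-1] selects indices [6, 5, 4, 3, 2, 1, 0] (6->'t', 5->'x', 4->'e', 3->'t', 2->'n', 1->'o', 0->'c'), giving 'txetnoc'.

'txetnoc'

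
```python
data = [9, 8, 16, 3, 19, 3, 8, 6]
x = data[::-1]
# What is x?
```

data has length 8. The slice data[::-1] selects indices [7, 6, 5, 4, 3, 2, 1, 0] (7->6, 6->8, 5->3, 4->19, 3->3, 2->16, 1->8, 0->9), giving [6, 8, 3, 19, 3, 16, 8, 9].

[6, 8, 3, 19, 3, 16, 8, 9]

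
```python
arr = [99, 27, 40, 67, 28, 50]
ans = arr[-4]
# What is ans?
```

arr has length 6. Negative index -4 maps to positive index 6 + (-4) = 2. arr[2] = 40.

40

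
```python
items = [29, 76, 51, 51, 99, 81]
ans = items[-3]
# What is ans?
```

items has length 6. Negative index -3 maps to positive index 6 + (-3) = 3. items[3] = 51.

51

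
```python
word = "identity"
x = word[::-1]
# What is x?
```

word has length 8. The slice word[::-1] selects indices [7, 6, 5, 4, 3, 2, 1, 0] (7->'y', 6->'t', 5->'i', 4->'t', 3->'n', 2->'e', 1->'d', 0->'i'), giving 'ytitnedi'.

'ytitnedi'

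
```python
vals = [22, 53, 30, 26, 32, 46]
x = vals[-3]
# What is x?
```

vals has length 6. Negative index -3 maps to positive index 6 + (-3) = 3. vals[3] = 26.

26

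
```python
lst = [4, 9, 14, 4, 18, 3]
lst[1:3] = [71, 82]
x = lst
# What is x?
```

lst starts as [4, 9, 14, 4, 18, 3] (length 6). The slice lst[1:3] covers indices [1, 2] with values [9, 14]. Replacing that slice with [71, 82] (same length) produces [4, 71, 82, 4, 18, 3].

[4, 71, 82, 4, 18, 3]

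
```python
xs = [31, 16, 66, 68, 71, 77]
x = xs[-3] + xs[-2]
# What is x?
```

xs has length 6. Negative index -3 maps to positive index 6 + (-3) = 3. xs[3] = 68.
xs has length 6. Negative index -2 maps to positive index 6 + (-2) = 4. xs[4] = 71.
Sum: 68 + 71 = 139.

139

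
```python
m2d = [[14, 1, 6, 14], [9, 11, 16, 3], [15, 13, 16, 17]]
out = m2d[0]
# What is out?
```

m2d has 3 rows. Row 0 is [14, 1, 6, 14].

[14, 1, 6, 14]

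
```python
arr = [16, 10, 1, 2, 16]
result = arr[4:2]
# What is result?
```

arr has length 5. The slice arr[4:2] resolves to an empty index range, so the result is [].

[]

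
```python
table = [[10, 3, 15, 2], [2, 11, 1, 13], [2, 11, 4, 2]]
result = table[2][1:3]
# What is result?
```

table[2] = [2, 11, 4, 2]. table[2] has length 4. The slice table[2][1:3] selects indices [1, 2] (1->11, 2->4), giving [11, 4].

[11, 4]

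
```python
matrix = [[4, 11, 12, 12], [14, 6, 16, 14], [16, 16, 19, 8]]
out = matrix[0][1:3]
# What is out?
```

matrix[0] = [4, 11, 12, 12]. matrix[0] has length 4. The slice matrix[0][1:3] selects indices [1, 2] (1->11, 2->12), giving [11, 12].

[11, 12]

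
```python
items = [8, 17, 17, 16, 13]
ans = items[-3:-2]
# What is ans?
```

items has length 5. The slice items[-3:-2] selects indices [2] (2->17), giving [17].

[17]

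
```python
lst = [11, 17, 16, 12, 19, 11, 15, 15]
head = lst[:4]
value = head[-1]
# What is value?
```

lst has length 8. The slice lst[:4] selects indices [0, 1, 2, 3] (0->11, 1->17, 2->16, 3->12), giving [11, 17, 16, 12]. So head = [11, 17, 16, 12]. Then head[-1] = 12.

12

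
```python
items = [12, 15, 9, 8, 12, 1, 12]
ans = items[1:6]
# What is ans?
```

items has length 7. The slice items[1:6] selects indices [1, 2, 3, 4, 5] (1->15, 2->9, 3->8, 4->12, 5->1), giving [15, 9, 8, 12, 1].

[15, 9, 8, 12, 1]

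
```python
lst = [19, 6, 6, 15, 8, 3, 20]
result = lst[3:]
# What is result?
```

lst has length 7. The slice lst[3:] selects indices [3, 4, 5, 6] (3->15, 4->8, 5->3, 6->20), giving [15, 8, 3, 20].

[15, 8, 3, 20]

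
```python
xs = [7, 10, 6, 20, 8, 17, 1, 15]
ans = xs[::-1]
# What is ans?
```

xs has length 8. The slice xs[::-1] selects indices [7, 6, 5, 4, 3, 2, 1, 0] (7->15, 6->1, 5->17, 4->8, 3->20, 2->6, 1->10, 0->7), giving [15, 1, 17, 8, 20, 6, 10, 7].

[15, 1, 17, 8, 20, 6, 10, 7]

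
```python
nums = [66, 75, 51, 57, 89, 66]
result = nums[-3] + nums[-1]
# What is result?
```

nums has length 6. Negative index -3 maps to positive index 6 + (-3) = 3. nums[3] = 57.
nums has length 6. Negative index -1 maps to positive index 6 + (-1) = 5. nums[5] = 66.
Sum: 57 + 66 = 123.

123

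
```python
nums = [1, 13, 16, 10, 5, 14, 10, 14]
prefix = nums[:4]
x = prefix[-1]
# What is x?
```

nums has length 8. The slice nums[:4] selects indices [0, 1, 2, 3] (0->1, 1->13, 2->16, 3->10), giving [1, 13, 16, 10]. So prefix = [1, 13, 16, 10]. Then prefix[-1] = 10.

10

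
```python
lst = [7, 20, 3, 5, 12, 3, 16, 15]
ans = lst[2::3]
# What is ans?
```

lst has length 8. The slice lst[2::3] selects indices [2, 5] (2->3, 5->3), giving [3, 3].

[3, 3]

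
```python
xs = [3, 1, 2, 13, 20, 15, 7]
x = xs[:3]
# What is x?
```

xs has length 7. The slice xs[:3] selects indices [0, 1, 2] (0->3, 1->1, 2->2), giving [3, 1, 2].

[3, 1, 2]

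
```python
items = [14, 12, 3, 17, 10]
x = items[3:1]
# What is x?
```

items has length 5. The slice items[3:1] resolves to an empty index range, so the result is [].

[]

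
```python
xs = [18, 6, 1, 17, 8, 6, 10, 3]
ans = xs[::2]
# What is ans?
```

xs has length 8. The slice xs[::2] selects indices [0, 2, 4, 6] (0->18, 2->1, 4->8, 6->10), giving [18, 1, 8, 10].

[18, 1, 8, 10]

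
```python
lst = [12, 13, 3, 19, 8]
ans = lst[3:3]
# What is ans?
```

lst has length 5. The slice lst[3:3] resolves to an empty index range, so the result is [].

[]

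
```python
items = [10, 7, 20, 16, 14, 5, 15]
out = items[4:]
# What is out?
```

items has length 7. The slice items[4:] selects indices [4, 5, 6] (4->14, 5->5, 6->15), giving [14, 5, 15].

[14, 5, 15]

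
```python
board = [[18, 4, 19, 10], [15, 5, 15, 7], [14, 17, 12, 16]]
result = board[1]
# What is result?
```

board has 3 rows. Row 1 is [15, 5, 15, 7].

[15, 5, 15, 7]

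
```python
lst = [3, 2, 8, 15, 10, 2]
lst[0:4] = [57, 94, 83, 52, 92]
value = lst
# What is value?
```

lst starts as [3, 2, 8, 15, 10, 2] (length 6). The slice lst[0:4] covers indices [0, 1, 2, 3] with values [3, 2, 8, 15]. Replacing that slice with [57, 94, 83, 52, 92] (different length) produces [57, 94, 83, 52, 92, 10, 2].

[57, 94, 83, 52, 92, 10, 2]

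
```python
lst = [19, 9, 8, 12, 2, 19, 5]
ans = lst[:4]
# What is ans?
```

lst has length 7. The slice lst[:4] selects indices [0, 1, 2, 3] (0->19, 1->9, 2->8, 3->12), giving [19, 9, 8, 12].

[19, 9, 8, 12]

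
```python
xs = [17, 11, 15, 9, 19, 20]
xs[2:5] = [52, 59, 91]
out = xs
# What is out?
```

xs starts as [17, 11, 15, 9, 19, 20] (length 6). The slice xs[2:5] covers indices [2, 3, 4] with values [15, 9, 19]. Replacing that slice with [52, 59, 91] (same length) produces [17, 11, 52, 59, 91, 20].

[17, 11, 52, 59, 91, 20]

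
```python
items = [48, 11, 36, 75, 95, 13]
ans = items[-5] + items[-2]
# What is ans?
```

items has length 6. Negative index -5 maps to positive index 6 + (-5) = 1. items[1] = 11.
items has length 6. Negative index -2 maps to positive index 6 + (-2) = 4. items[4] = 95.
Sum: 11 + 95 = 106.

106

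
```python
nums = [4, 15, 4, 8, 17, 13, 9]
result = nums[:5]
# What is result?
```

nums has length 7. The slice nums[:5] selects indices [0, 1, 2, 3, 4] (0->4, 1->15, 2->4, 3->8, 4->17), giving [4, 15, 4, 8, 17].

[4, 15, 4, 8, 17]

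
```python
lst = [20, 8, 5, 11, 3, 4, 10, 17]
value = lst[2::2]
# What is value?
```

lst has length 8. The slice lst[2::2] selects indices [2, 4, 6] (2->5, 4->3, 6->10), giving [5, 3, 10].

[5, 3, 10]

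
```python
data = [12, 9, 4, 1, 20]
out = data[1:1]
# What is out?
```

data has length 5. The slice data[1:1] resolves to an empty index range, so the result is [].

[]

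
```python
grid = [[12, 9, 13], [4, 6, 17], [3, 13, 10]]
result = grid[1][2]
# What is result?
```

grid[1] = [4, 6, 17]. Taking column 2 of that row yields 17.

17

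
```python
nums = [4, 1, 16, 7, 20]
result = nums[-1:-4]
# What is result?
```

nums has length 5. The slice nums[-1:-4] resolves to an empty index range, so the result is [].

[]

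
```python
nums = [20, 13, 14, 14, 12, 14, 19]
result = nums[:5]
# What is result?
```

nums has length 7. The slice nums[:5] selects indices [0, 1, 2, 3, 4] (0->20, 1->13, 2->14, 3->14, 4->12), giving [20, 13, 14, 14, 12].

[20, 13, 14, 14, 12]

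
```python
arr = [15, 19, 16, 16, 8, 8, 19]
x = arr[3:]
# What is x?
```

arr has length 7. The slice arr[3:] selects indices [3, 4, 5, 6] (3->16, 4->8, 5->8, 6->19), giving [16, 8, 8, 19].

[16, 8, 8, 19]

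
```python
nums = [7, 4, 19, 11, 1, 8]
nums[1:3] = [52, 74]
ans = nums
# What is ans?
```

nums starts as [7, 4, 19, 11, 1, 8] (length 6). The slice nums[1:3] covers indices [1, 2] with values [4, 19]. Replacing that slice with [52, 74] (same length) produces [7, 52, 74, 11, 1, 8].

[7, 52, 74, 11, 1, 8]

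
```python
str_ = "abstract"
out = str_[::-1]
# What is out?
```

str_ has length 8. The slice str_[::-1] selects indices [7, 6, 5, 4, 3, 2, 1, 0] (7->'t', 6->'c', 5->'a', 4->'r', 3->'t', 2->'s', 1->'b', 0->'a'), giving 'tcartsba'.

'tcartsba'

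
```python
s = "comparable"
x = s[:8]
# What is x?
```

s has length 10. The slice s[:8] selects indices [0, 1, 2, 3, 4, 5, 6, 7] (0->'c', 1->'o', 2->'m', 3->'p', 4->'a', 5->'r', 6->'a', 7->'b'), giving 'comparab'.

'comparab'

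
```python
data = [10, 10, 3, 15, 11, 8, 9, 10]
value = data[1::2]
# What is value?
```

data has length 8. The slice data[1::2] selects indices [1, 3, 5, 7] (1->10, 3->15, 5->8, 7->10), giving [10, 15, 8, 10].

[10, 15, 8, 10]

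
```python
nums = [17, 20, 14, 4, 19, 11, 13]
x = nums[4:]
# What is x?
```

nums has length 7. The slice nums[4:] selects indices [4, 5, 6] (4->19, 5->11, 6->13), giving [19, 11, 13].

[19, 11, 13]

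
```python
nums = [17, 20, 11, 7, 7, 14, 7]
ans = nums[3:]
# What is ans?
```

nums has length 7. The slice nums[3:] selects indices [3, 4, 5, 6] (3->7, 4->7, 5->14, 6->7), giving [7, 7, 14, 7].

[7, 7, 14, 7]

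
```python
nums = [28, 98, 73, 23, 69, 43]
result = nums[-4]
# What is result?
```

nums has length 6. Negative index -4 maps to positive index 6 + (-4) = 2. nums[2] = 73.

73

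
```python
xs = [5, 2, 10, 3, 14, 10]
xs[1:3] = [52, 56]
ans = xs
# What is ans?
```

xs starts as [5, 2, 10, 3, 14, 10] (length 6). The slice xs[1:3] covers indices [1, 2] with values [2, 10]. Replacing that slice with [52, 56] (same length) produces [5, 52, 56, 3, 14, 10].

[5, 52, 56, 3, 14, 10]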